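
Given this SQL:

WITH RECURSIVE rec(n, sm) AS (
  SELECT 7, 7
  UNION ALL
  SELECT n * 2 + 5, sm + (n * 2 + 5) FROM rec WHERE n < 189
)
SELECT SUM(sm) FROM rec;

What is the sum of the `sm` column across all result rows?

1335

Base: n=7, sm=7.
Iteration 1: 7 < 189 holds -> n = 7 * 2 + 5 = 19, sm = 7 + 19 = 26.
Iteration 2: 19 < 189 holds -> n = 19 * 2 + 5 = 43, sm = 26 + 43 = 69.
Iteration 3: 43 < 189 holds -> n = 43 * 2 + 5 = 91, sm = 69 + 91 = 160.
Iteration 4: 91 < 189 holds -> n = 91 * 2 + 5 = 187, sm = 160 + 187 = 347.
Iteration 5: 187 < 189 holds -> n = 187 * 2 + 5 = 379, sm = 347 + 379 = 726.
Iteration 6: 379 < 189 fails; recursion stops.
SUM(sm) = 7 + 26 + 69 + 160 + 347 + 726 = 1335.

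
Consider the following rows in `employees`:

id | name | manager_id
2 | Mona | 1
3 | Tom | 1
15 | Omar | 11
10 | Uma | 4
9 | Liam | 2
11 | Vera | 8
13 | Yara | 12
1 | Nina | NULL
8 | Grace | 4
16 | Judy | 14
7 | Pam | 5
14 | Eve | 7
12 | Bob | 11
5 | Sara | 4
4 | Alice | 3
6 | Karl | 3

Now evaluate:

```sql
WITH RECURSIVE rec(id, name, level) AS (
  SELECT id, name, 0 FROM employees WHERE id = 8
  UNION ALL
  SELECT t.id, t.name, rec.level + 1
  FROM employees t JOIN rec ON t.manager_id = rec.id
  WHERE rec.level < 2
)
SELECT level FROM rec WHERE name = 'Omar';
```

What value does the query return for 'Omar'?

2

Base: id=8 (Grace) at level 0.
Iteration 1: rows with manager_id in {8} -> Vera (id 11, level 1).
Iteration 2: rows with manager_id in {11} -> Bob (id 12, level 2), Omar (id 15, level 2).
Iteration 3: level < 2 fails for all current rows; recursion stops.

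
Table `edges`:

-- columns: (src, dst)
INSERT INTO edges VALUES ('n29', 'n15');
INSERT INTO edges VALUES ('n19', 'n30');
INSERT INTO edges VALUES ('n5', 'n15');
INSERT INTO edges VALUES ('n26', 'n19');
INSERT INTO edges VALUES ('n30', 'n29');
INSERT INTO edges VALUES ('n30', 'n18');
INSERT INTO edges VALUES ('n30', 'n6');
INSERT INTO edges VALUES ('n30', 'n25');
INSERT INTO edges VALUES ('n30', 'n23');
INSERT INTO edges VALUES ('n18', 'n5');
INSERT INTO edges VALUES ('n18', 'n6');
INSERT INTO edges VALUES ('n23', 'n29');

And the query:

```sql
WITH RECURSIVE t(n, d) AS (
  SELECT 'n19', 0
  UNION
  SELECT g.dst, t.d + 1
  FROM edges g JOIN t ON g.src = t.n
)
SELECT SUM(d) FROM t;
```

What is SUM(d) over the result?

27

Base: (n19, d=0).
Iteration 1: edges from {n19} -> (n30, d=1).
Iteration 2: edges from {n30} -> (n18, d=2), (n23, d=2), (n25, d=2), (n29, d=2), (n6, d=2).
Iteration 3: edges from {n18,n23,n25,n29,n6} -> (n15, d=3), (n29, d=3), (n5, d=3), (n6, d=3).
Iteration 4: edges from {n15,n29,n5,n6} -> (n15, d=4). [UNION drops 1 duplicate row(s)]
Iteration 5: no outgoing edges from {n15}; recursion stops.
SUM(d) = 0 + 1 + 2 + 2 + 2 + 2 + 2 + 3 + 3 + 3 + 3 + 4 = 27.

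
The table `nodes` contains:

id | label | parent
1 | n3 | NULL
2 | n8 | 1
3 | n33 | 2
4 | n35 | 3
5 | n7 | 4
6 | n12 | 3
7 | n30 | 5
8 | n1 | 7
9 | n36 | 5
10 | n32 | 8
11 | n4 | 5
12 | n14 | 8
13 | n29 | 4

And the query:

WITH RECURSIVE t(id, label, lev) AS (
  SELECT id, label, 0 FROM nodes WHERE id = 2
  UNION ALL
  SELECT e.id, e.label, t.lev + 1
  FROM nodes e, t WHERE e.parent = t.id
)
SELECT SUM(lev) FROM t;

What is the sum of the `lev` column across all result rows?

Base: id=2 (n8) at lev 0.
Iteration 1: rows with parent in {2} -> n33 (id 3, lev 1).
Iteration 2: rows with parent in {3} -> n35 (id 4, lev 2), n12 (id 6, lev 2).
Iteration 3: rows with parent in {4,6} -> n7 (id 5, lev 3), n29 (id 13, lev 3).
Iteration 4: rows with parent in {5,13} -> n30 (id 7, lev 4), n36 (id 9, lev 4), n4 (id 11, lev 4).
Iteration 5: rows with parent in {7,9,11} -> n1 (id 8, lev 5).
Iteration 6: rows with parent in {8} -> n32 (id 10, lev 6), n14 (id 12, lev 6).
Iteration 7: no rows with parent in {10,12}; recursion stops.
SUM(lev) = 0 + 1 + 2 + 2 + 3 + 3 + 4 + 4 + 4 + 5 + 6 + 6 = 40.

40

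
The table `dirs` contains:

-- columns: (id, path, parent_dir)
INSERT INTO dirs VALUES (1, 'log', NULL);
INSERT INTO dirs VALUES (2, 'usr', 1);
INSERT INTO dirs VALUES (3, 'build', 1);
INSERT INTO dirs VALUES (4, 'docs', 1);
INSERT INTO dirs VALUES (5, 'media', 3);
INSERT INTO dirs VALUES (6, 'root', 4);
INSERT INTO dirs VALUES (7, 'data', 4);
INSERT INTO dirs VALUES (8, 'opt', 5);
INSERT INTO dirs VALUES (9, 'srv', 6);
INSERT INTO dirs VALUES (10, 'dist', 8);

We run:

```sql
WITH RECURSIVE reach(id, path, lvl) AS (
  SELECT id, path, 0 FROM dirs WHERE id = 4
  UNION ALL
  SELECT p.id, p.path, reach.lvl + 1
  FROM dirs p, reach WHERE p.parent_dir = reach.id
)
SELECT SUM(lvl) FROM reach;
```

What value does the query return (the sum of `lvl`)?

Base: id=4 (docs) at lvl 0.
Iteration 1: rows with parent_dir in {4} -> root (id 6, lvl 1), data (id 7, lvl 1).
Iteration 2: rows with parent_dir in {6,7} -> srv (id 9, lvl 2).
Iteration 3: no rows with parent_dir in {9}; recursion stops.
SUM(lvl) = 0 + 1 + 1 + 2 = 4.

4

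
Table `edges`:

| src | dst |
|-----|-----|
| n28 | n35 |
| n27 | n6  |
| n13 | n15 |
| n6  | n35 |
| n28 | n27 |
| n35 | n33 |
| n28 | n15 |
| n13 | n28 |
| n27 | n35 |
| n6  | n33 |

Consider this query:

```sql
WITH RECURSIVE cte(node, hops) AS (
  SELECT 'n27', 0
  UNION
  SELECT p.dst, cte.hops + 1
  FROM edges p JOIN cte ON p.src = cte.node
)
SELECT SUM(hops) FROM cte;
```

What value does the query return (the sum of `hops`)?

9

Base: (n27, hops=0).
Iteration 1: edges from {n27} -> (n35, hops=1), (n6, hops=1).
Iteration 2: edges from {n35,n6} -> (n33, hops=2), (n35, hops=2). [UNION drops 1 duplicate row(s)]
Iteration 3: edges from {n33,n35} -> (n33, hops=3).
Iteration 4: no outgoing edges from {n33}; recursion stops.
SUM(hops) = 0 + 1 + 1 + 2 + 2 + 3 = 9.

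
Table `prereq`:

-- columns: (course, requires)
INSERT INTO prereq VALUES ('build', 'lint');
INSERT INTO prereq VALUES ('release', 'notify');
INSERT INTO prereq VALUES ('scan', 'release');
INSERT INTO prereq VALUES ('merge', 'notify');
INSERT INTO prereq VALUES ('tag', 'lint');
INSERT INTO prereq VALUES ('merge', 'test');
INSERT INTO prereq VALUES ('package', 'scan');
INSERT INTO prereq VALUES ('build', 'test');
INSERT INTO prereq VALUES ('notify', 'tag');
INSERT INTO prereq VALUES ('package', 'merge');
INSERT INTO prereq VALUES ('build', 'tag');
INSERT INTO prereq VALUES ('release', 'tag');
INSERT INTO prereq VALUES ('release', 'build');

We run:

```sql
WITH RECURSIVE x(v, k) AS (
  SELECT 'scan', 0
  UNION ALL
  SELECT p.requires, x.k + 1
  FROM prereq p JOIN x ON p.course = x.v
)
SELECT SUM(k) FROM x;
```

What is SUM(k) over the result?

30

Base: (scan, k=0).
Iteration 1: edges from {scan} -> (release, k=1).
Iteration 2: edges from {release} -> (build, k=2), (notify, k=2), (tag, k=2).
Iteration 3: edges from {build,notify,tag} -> (lint, k=3) x2, (tag, k=3) x2, (test, k=3). [UNION ALL keeps all 5 new rows, including repeats]
Iteration 4: edges from {lint,tag,test} -> (lint, k=4) x2. [UNION ALL keeps all 2 new rows, including repeats]
Iteration 5: no outgoing edges from {lint}; recursion stops.
SUM(k) = 0 + 1 + 2 + 2 + 2 + 3 + 3 + 3 + 3 + 3 + 4 + 4 = 30.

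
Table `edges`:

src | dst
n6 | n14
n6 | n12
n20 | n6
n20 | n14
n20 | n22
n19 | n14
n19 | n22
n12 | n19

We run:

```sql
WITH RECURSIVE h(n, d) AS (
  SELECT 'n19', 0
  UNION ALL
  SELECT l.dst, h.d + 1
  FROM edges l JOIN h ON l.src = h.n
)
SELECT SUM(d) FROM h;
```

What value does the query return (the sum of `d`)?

Base: (n19, d=0).
Iteration 1: edges from {n19} -> (n14, d=1), (n22, d=1).
Iteration 2: no outgoing edges from {n14,n22}; recursion stops.
SUM(d) = 0 + 1 + 1 = 2.

2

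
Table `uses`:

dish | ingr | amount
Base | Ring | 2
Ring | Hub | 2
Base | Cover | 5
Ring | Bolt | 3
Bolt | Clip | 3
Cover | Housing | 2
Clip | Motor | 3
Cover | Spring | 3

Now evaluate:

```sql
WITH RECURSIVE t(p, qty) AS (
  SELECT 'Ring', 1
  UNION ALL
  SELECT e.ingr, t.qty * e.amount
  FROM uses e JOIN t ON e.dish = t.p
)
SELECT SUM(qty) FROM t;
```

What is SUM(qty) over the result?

42

Base: (Ring, qty=1).
Iteration 1: components of {Ring} -> Bolt = 1*3 = 3, Hub = 1*2 = 2.
Iteration 2: components of {Bolt,Hub} -> Clip = 3*3 = 9.
Iteration 3: components of {Clip} -> Motor = 9*3 = 27.
Iteration 4: no further components; recursion stops.
SUM(qty) = 1 + 2 + 3 + 9 + 27 = 42.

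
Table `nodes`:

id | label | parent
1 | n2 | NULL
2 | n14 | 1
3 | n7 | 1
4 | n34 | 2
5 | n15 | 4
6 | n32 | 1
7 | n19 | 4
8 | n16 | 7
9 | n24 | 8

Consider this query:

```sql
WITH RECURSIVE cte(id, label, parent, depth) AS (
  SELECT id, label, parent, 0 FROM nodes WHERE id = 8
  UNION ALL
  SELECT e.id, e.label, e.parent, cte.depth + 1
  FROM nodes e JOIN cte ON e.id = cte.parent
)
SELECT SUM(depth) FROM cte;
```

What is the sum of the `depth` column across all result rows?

10

Base: id=8 (n16), parent=7, depth 0.
Iteration 1: join on id=7 -> n19 (id 7, parent=4, depth 1).
Iteration 2: join on id=4 -> n34 (id 4, parent=2, depth 2).
Iteration 3: join on id=2 -> n14 (id 2, parent=1, depth 3).
Iteration 4: join on id=1 -> n2 (id 1, parent=NULL, depth 4).
Iteration 5: parent is NULL; no match; recursion stops.
SUM(depth) = 0 + 1 + 2 + 3 + 4 = 10.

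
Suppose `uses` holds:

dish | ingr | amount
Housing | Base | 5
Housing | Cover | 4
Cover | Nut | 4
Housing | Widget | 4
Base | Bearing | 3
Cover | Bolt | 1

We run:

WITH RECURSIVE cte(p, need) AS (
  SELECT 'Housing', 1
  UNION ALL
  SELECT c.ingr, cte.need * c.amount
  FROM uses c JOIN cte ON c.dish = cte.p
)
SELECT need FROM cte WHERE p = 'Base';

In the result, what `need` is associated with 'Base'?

Base: (Housing, need=1).
Iteration 1: components of {Housing} -> Base = 1*5 = 5, Cover = 1*4 = 4, Widget = 1*4 = 4.
Iteration 2: components of {Base,Cover,Widget} -> Bearing = 5*3 = 15, Bolt = 4*1 = 4, Nut = 4*4 = 16.
Iteration 3: no further components; recursion stops.

5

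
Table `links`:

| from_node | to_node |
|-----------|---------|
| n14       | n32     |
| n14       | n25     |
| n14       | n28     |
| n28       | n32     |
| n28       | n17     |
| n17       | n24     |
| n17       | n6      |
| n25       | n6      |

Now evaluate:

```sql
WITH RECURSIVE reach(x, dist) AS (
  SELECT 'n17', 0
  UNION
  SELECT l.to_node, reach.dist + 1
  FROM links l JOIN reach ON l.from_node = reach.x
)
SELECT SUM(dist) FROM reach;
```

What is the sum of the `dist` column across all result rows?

2

Base: (n17, dist=0).
Iteration 1: edges from {n17} -> (n24, dist=1), (n6, dist=1).
Iteration 2: no outgoing edges from {n24,n6}; recursion stops.
SUM(dist) = 0 + 1 + 1 = 2.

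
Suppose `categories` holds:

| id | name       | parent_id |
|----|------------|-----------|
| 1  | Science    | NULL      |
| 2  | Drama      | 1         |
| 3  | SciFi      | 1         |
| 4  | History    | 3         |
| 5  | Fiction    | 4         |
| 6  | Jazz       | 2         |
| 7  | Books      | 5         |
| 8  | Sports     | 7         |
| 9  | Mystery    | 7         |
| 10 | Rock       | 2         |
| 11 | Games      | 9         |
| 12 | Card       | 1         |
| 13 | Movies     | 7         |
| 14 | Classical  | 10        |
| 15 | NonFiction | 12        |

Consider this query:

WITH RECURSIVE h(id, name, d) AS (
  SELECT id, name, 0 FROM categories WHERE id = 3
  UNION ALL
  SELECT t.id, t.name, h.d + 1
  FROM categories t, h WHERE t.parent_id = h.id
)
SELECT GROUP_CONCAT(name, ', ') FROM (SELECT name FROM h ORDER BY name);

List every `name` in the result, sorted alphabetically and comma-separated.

Base: id=3 (SciFi) at d 0.
Iteration 1: rows with parent_id in {3} -> History (id 4, d 1).
Iteration 2: rows with parent_id in {4} -> Fiction (id 5, d 2).
Iteration 3: rows with parent_id in {5} -> Books (id 7, d 3).
Iteration 4: rows with parent_id in {7} -> Sports (id 8, d 4), Mystery (id 9, d 4), Movies (id 13, d 4).
Iteration 5: rows with parent_id in {8,9,13} -> Games (id 11, d 5).
Iteration 6: no rows with parent_id in {11}; recursion stops.

Books, Fiction, Games, History, Movies, Mystery, SciFi, Sports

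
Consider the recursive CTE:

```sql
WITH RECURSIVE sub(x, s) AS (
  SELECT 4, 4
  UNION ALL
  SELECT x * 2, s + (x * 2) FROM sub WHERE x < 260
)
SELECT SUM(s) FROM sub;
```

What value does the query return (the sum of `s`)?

Base: x=4, s=4.
Iteration 1: 4 < 260 holds -> x = 4 * 2 = 8, s = 4 + 8 = 12.
Iteration 2: 8 < 260 holds -> x = 8 * 2 = 16, s = 12 + 16 = 28.
Iteration 3: 16 < 260 holds -> x = 16 * 2 = 32, s = 28 + 32 = 60.
Iteration 4: 32 < 260 holds -> x = 32 * 2 = 64, s = 60 + 64 = 124.
Iteration 5: 64 < 260 holds -> x = 64 * 2 = 128, s = 124 + 128 = 252.
Iteration 6: 128 < 260 holds -> x = 128 * 2 = 256, s = 252 + 256 = 508.
Iteration 7: 256 < 260 holds -> x = 256 * 2 = 512, s = 508 + 512 = 1020.
Iteration 8: 512 < 260 fails; recursion stops.
SUM(s) = 4 + 12 + 28 + 60 + 124 + 252 + 508 + 1020 = 2008.

2008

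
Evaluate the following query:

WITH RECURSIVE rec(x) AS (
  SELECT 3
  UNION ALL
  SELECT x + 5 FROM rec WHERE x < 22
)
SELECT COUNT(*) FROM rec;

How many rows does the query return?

Base: x=3.
Iteration 1: 3 < 22 holds -> x = 3 + 5 = 8.
Iteration 2: 8 < 22 holds -> x = 8 + 5 = 13.
Iteration 3: 13 < 22 holds -> x = 13 + 5 = 18.
Iteration 4: 18 < 22 holds -> x = 18 + 5 = 23.
Iteration 5: 23 < 22 fails; recursion stops.
Total rows emitted: 5.

5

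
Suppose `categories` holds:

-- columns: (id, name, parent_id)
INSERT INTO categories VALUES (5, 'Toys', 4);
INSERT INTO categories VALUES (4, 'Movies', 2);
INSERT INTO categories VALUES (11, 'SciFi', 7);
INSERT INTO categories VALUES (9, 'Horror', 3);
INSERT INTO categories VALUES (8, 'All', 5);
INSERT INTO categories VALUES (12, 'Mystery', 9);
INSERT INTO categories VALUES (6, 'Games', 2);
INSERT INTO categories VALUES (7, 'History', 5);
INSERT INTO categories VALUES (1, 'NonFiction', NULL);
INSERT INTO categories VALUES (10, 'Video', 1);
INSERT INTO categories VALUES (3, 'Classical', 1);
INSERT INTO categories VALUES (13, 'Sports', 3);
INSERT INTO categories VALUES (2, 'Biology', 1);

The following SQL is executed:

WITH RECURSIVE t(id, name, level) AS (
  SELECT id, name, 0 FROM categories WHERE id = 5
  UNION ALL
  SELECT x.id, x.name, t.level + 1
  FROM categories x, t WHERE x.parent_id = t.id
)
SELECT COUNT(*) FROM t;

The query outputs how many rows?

Base: id=5 (Toys) at level 0.
Iteration 1: rows with parent_id in {5} -> History (id 7, level 1), All (id 8, level 1).
Iteration 2: rows with parent_id in {7,8} -> SciFi (id 11, level 2).
Iteration 3: no rows with parent_id in {11}; recursion stops.
Total rows emitted: 4.

4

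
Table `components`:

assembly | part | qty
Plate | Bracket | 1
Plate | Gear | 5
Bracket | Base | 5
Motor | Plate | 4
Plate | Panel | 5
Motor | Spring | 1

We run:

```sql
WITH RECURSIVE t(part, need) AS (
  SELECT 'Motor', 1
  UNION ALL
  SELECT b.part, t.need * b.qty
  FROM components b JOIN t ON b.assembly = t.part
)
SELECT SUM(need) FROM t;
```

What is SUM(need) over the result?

Base: (Motor, need=1).
Iteration 1: components of {Motor} -> Plate = 1*4 = 4, Spring = 1*1 = 1.
Iteration 2: components of {Plate,Spring} -> Bracket = 4*1 = 4, Gear = 4*5 = 20, Panel = 4*5 = 20.
Iteration 3: components of {Bracket,Gear,Panel} -> Base = 4*5 = 20.
Iteration 4: no further components; recursion stops.
SUM(need) = 1 + 4 + 1 + 4 + 20 + 20 + 20 = 70.

70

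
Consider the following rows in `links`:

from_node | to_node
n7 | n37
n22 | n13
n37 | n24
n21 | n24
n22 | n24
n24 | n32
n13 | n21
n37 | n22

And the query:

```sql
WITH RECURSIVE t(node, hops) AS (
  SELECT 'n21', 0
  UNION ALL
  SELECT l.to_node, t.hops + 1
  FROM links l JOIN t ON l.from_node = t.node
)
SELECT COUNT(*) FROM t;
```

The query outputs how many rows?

3

Base: (n21, hops=0).
Iteration 1: edges from {n21} -> (n24, hops=1).
Iteration 2: edges from {n24} -> (n32, hops=2).
Iteration 3: no outgoing edges from {n32}; recursion stops.
Total rows emitted: 3.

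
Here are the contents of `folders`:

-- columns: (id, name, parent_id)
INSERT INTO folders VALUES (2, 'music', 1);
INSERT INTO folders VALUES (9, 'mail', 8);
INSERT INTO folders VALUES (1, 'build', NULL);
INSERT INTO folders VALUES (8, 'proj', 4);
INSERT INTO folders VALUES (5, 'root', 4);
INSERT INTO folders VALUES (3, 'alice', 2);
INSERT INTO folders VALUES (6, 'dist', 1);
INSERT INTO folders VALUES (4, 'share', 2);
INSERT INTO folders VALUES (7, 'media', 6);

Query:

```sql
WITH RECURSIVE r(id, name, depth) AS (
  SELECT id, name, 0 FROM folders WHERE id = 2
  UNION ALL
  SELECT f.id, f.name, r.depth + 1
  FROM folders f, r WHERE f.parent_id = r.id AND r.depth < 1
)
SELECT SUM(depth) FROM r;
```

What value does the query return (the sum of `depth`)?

Base: id=2 (music) at depth 0.
Iteration 1: rows with parent_id in {2} -> alice (id 3, depth 1), share (id 4, depth 1).
Iteration 2: depth < 1 fails for all current rows; recursion stops.
SUM(depth) = 0 + 1 + 1 = 2.

2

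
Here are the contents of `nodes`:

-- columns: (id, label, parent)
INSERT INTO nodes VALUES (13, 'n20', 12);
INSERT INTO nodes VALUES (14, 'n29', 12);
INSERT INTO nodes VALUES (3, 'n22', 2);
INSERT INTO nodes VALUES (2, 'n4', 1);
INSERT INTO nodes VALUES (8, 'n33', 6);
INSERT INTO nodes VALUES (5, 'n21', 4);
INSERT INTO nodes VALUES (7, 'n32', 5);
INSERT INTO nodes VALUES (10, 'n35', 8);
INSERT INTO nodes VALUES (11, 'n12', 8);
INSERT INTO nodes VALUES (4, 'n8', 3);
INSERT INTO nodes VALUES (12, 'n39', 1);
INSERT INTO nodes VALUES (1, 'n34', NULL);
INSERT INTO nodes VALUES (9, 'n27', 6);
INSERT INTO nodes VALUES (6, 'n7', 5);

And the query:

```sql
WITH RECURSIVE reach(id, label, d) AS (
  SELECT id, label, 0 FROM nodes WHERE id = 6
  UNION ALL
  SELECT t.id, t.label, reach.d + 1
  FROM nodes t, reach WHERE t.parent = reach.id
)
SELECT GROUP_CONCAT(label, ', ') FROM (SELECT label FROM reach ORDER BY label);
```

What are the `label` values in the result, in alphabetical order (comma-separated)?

Base: id=6 (n7) at d 0.
Iteration 1: rows with parent in {6} -> n33 (id 8, d 1), n27 (id 9, d 1).
Iteration 2: rows with parent in {8,9} -> n35 (id 10, d 2), n12 (id 11, d 2).
Iteration 3: no rows with parent in {10,11}; recursion stops.

n12, n27, n33, n35, n7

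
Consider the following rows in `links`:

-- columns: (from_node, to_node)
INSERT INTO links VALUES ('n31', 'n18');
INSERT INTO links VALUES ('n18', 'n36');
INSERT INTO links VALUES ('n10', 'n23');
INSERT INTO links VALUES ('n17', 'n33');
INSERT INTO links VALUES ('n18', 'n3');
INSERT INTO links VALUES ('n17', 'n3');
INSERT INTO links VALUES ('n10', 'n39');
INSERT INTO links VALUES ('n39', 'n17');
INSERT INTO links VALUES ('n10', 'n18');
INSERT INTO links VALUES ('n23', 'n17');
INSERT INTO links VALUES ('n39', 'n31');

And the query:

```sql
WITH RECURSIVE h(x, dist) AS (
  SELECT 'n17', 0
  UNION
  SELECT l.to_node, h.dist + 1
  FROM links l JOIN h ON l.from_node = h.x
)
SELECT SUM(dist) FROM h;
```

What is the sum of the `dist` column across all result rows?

2

Base: (n17, dist=0).
Iteration 1: edges from {n17} -> (n3, dist=1), (n33, dist=1).
Iteration 2: no outgoing edges from {n3,n33}; recursion stops.
SUM(dist) = 0 + 1 + 1 = 2.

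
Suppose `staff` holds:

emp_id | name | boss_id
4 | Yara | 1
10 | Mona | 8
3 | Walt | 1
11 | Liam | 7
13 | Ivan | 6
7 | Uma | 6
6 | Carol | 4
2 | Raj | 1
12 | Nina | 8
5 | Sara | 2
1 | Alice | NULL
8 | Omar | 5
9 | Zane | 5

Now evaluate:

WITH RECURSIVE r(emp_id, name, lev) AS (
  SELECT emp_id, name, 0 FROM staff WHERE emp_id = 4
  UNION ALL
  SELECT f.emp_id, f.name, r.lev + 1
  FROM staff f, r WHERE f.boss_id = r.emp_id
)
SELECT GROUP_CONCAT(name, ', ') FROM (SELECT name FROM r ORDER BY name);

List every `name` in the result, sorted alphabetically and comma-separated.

Base: emp_id=4 (Yara) at lev 0.
Iteration 1: rows with boss_id in {4} -> Carol (id 6, lev 1).
Iteration 2: rows with boss_id in {6} -> Uma (id 7, lev 2), Ivan (id 13, lev 2).
Iteration 3: rows with boss_id in {7,13} -> Liam (id 11, lev 3).
Iteration 4: no rows with boss_id in {11}; recursion stops.

Carol, Ivan, Liam, Uma, Yara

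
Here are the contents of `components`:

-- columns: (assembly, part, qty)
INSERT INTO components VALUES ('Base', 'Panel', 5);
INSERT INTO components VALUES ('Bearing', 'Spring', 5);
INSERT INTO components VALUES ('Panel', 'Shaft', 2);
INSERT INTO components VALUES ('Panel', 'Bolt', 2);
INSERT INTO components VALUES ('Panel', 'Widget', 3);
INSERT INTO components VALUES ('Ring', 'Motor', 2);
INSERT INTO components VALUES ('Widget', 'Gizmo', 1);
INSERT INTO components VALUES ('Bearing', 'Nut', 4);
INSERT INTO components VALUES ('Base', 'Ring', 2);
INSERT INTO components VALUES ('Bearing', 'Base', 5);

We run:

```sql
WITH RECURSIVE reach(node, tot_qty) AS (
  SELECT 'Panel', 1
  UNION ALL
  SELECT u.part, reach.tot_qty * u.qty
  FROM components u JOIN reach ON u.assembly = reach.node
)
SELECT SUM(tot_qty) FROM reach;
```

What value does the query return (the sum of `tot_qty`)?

11

Base: (Panel, tot_qty=1).
Iteration 1: components of {Panel} -> Bolt = 1*2 = 2, Shaft = 1*2 = 2, Widget = 1*3 = 3.
Iteration 2: components of {Bolt,Shaft,Widget} -> Gizmo = 3*1 = 3.
Iteration 3: no further components; recursion stops.
SUM(tot_qty) = 1 + 2 + 3 + 2 + 3 = 11.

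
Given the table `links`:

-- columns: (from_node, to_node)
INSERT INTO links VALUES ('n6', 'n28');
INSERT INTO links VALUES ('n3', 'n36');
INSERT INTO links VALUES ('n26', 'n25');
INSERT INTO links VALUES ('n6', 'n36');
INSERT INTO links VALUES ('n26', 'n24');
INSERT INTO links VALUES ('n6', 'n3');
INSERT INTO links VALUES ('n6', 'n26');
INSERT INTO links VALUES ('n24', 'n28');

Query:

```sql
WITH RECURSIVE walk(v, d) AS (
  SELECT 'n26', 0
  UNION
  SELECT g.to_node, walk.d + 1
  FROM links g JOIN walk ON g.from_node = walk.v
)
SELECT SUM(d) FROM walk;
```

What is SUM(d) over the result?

Base: (n26, d=0).
Iteration 1: edges from {n26} -> (n24, d=1), (n25, d=1).
Iteration 2: edges from {n24,n25} -> (n28, d=2).
Iteration 3: no outgoing edges from {n28}; recursion stops.
SUM(d) = 0 + 1 + 1 + 2 = 4.

4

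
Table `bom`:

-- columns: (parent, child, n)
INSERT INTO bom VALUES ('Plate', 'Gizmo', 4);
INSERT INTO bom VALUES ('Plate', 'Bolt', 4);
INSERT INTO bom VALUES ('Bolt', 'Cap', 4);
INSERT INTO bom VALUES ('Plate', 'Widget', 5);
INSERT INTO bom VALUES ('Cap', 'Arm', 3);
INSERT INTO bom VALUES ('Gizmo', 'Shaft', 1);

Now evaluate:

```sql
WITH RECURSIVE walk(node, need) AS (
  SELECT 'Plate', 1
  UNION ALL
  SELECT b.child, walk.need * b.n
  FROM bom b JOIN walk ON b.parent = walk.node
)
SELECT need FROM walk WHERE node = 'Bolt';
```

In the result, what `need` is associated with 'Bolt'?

Base: (Plate, need=1).
Iteration 1: components of {Plate} -> Bolt = 1*4 = 4, Gizmo = 1*4 = 4, Widget = 1*5 = 5.
Iteration 2: components of {Bolt,Gizmo,Widget} -> Cap = 4*4 = 16, Shaft = 4*1 = 4.
Iteration 3: components of {Cap,Shaft} -> Arm = 16*3 = 48.
Iteration 4: no further components; recursion stops.

4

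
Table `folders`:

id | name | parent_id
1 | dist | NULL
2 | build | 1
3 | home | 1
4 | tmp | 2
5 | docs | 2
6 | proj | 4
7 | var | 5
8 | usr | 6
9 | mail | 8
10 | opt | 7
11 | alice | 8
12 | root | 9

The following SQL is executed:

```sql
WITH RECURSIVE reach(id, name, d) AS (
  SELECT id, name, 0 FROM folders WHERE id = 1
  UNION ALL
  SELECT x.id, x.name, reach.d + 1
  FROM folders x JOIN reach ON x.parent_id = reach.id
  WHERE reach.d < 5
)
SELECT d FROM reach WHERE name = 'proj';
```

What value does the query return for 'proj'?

Base: id=1 (dist) at d 0.
Iteration 1: rows with parent_id in {1} -> build (id 2, d 1), home (id 3, d 1).
Iteration 2: rows with parent_id in {2,3} -> tmp (id 4, d 2), docs (id 5, d 2).
Iteration 3: rows with parent_id in {4,5} -> proj (id 6, d 3), var (id 7, d 3).
Iteration 4: rows with parent_id in {6,7} -> usr (id 8, d 4), opt (id 10, d 4).
Iteration 5: rows with parent_id in {8,10} -> mail (id 9, d 5), alice (id 11, d 5).
Iteration 6: d < 5 fails for all current rows; recursion stops.

3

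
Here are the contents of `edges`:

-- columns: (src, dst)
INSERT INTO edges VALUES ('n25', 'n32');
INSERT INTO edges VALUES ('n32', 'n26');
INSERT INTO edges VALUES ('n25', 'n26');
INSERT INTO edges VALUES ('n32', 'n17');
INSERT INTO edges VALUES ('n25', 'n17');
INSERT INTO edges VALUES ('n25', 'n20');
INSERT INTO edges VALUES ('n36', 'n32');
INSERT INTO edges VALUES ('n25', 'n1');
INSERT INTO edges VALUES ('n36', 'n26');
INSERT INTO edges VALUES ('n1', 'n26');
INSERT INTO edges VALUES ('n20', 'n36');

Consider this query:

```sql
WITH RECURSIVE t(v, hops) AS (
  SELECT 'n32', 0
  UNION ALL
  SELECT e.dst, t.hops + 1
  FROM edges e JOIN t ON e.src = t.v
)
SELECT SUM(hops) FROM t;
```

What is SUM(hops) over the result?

Base: (n32, hops=0).
Iteration 1: edges from {n32} -> (n17, hops=1), (n26, hops=1).
Iteration 2: no outgoing edges from {n17,n26}; recursion stops.
SUM(hops) = 0 + 1 + 1 = 2.

2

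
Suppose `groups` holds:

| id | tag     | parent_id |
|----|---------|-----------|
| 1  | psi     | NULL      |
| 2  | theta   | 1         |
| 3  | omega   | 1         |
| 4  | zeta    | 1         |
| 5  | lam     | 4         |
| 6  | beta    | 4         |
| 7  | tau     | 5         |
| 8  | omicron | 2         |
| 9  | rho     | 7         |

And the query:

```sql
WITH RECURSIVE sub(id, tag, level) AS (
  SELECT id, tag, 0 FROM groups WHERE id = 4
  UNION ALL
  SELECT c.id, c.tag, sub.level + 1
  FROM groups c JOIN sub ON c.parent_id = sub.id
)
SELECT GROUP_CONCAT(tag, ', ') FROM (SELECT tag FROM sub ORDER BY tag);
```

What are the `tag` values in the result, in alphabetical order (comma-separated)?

beta, lam, rho, tau, zeta

Base: id=4 (zeta) at level 0.
Iteration 1: rows with parent_id in {4} -> lam (id 5, level 1), beta (id 6, level 1).
Iteration 2: rows with parent_id in {5,6} -> tau (id 7, level 2).
Iteration 3: rows with parent_id in {7} -> rho (id 9, level 3).
Iteration 4: no rows with parent_id in {9}; recursion stops.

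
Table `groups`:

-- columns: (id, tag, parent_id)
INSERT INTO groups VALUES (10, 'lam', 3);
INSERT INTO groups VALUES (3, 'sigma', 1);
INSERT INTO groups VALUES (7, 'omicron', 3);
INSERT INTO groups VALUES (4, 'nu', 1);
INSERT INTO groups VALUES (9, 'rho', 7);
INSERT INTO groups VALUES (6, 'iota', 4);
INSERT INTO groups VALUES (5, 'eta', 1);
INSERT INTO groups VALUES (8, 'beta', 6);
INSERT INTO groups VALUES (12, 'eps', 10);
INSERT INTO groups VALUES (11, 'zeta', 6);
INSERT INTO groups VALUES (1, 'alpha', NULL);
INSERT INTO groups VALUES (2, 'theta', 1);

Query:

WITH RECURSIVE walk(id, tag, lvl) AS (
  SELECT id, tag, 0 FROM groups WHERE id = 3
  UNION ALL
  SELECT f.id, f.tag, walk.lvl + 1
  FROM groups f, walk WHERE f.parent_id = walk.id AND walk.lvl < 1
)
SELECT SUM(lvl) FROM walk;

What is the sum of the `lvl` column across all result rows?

Base: id=3 (sigma) at lvl 0.
Iteration 1: rows with parent_id in {3} -> omicron (id 7, lvl 1), lam (id 10, lvl 1).
Iteration 2: lvl < 1 fails for all current rows; recursion stops.
SUM(lvl) = 0 + 1 + 1 = 2.

2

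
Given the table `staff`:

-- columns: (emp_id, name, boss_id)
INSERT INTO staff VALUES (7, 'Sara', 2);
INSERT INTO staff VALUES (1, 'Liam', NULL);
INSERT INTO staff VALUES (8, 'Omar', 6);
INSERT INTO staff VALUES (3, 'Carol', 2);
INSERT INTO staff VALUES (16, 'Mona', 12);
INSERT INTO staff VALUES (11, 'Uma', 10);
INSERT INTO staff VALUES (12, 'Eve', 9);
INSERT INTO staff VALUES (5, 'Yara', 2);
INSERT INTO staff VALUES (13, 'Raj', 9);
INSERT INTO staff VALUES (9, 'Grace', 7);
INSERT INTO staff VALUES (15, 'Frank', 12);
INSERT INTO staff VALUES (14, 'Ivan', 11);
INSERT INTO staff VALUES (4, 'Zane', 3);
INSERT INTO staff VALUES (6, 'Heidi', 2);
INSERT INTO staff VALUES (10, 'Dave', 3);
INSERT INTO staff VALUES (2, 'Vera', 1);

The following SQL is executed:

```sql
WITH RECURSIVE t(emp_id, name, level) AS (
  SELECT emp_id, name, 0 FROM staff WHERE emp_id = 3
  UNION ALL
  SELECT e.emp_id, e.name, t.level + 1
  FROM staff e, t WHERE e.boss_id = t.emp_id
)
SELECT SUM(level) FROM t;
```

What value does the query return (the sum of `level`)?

Base: emp_id=3 (Carol) at level 0.
Iteration 1: rows with boss_id in {3} -> Zane (id 4, level 1), Dave (id 10, level 1).
Iteration 2: rows with boss_id in {4,10} -> Uma (id 11, level 2).
Iteration 3: rows with boss_id in {11} -> Ivan (id 14, level 3).
Iteration 4: no rows with boss_id in {14}; recursion stops.
SUM(level) = 0 + 1 + 1 + 2 + 3 = 7.

7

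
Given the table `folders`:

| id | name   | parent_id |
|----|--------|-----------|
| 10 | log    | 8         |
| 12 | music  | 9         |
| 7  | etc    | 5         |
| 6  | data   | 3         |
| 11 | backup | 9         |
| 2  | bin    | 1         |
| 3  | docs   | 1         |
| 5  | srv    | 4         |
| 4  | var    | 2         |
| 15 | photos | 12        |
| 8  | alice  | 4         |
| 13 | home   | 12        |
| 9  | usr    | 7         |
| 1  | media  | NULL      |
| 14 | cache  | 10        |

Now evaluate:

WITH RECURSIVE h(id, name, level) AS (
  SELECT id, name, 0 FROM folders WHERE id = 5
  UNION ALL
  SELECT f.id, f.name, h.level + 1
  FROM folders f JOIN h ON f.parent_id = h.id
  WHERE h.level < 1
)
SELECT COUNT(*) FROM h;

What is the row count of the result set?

2

Base: id=5 (srv) at level 0.
Iteration 1: rows with parent_id in {5} -> etc (id 7, level 1).
Iteration 2: level < 1 fails for all current rows; recursion stops.
Total rows emitted: 2.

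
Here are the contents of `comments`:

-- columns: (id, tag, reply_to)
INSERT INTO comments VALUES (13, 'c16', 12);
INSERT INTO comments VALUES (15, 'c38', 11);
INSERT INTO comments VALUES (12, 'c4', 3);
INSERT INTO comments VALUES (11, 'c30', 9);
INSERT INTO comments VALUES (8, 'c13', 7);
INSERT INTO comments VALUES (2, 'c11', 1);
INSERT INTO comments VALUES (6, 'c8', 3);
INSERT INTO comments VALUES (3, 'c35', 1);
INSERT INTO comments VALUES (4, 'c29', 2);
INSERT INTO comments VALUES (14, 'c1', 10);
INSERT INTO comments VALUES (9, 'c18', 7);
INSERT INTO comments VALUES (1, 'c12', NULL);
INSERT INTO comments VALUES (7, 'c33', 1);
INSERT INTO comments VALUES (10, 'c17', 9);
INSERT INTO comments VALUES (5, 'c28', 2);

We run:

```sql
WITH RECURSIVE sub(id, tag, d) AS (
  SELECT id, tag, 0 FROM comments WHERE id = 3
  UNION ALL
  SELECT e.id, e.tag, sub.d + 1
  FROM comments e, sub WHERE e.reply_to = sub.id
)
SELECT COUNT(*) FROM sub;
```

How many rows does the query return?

4

Base: id=3 (c35) at d 0.
Iteration 1: rows with reply_to in {3} -> c8 (id 6, d 1), c4 (id 12, d 1).
Iteration 2: rows with reply_to in {6,12} -> c16 (id 13, d 2).
Iteration 3: no rows with reply_to in {13}; recursion stops.
Total rows emitted: 4.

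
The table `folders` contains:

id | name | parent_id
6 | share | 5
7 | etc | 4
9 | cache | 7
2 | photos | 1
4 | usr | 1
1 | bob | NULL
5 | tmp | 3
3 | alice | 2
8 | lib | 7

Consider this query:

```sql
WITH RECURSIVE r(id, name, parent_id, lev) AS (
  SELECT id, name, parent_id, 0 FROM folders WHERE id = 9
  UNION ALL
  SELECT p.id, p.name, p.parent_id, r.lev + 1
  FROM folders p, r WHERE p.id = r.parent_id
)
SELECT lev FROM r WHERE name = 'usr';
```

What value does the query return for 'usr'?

Base: id=9 (cache), parent_id=7, lev 0.
Iteration 1: join on id=7 -> etc (id 7, parent_id=4, lev 1).
Iteration 2: join on id=4 -> usr (id 4, parent_id=1, lev 2).
Iteration 3: join on id=1 -> bob (id 1, parent_id=NULL, lev 3).
Iteration 4: parent_id is NULL; no match; recursion stops.

2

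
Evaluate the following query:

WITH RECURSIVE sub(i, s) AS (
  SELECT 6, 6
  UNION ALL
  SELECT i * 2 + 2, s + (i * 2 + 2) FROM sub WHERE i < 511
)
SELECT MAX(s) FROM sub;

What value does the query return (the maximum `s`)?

2024

Base: i=6, s=6.
Iteration 1: 6 < 511 holds -> i = 6 * 2 + 2 = 14, s = 6 + 14 = 20.
Iteration 2: 14 < 511 holds -> i = 14 * 2 + 2 = 30, s = 20 + 30 = 50.
Iteration 3: 30 < 511 holds -> i = 30 * 2 + 2 = 62, s = 50 + 62 = 112.
Iteration 4: 62 < 511 holds -> i = 62 * 2 + 2 = 126, s = 112 + 126 = 238.
Iteration 5: 126 < 511 holds -> i = 126 * 2 + 2 = 254, s = 238 + 254 = 492.
Iteration 6: 254 < 511 holds -> i = 254 * 2 + 2 = 510, s = 492 + 510 = 1002.
Iteration 7: 510 < 511 holds -> i = 510 * 2 + 2 = 1022, s = 1002 + 1022 = 2024.
Iteration 8: 1022 < 511 fails; recursion stops.
s values: 6, 20, 50, 112, 238, 492, 1002, 2024; the maximum is 2024.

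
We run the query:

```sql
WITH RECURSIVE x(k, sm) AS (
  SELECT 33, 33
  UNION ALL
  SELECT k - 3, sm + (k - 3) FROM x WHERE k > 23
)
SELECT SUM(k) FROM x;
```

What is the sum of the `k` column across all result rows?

Base: k=33, sm=33.
Iteration 1: 33 > 23 holds -> k = 33 - 3 = 30, sm = 33 + 30 = 63.
Iteration 2: 30 > 23 holds -> k = 30 - 3 = 27, sm = 63 + 27 = 90.
Iteration 3: 27 > 23 holds -> k = 27 - 3 = 24, sm = 90 + 24 = 114.
Iteration 4: 24 > 23 holds -> k = 24 - 3 = 21, sm = 114 + 21 = 135.
Iteration 5: 21 > 23 fails; recursion stops.
SUM(k) = 33 + 30 + 27 + 24 + 21 = 135.

135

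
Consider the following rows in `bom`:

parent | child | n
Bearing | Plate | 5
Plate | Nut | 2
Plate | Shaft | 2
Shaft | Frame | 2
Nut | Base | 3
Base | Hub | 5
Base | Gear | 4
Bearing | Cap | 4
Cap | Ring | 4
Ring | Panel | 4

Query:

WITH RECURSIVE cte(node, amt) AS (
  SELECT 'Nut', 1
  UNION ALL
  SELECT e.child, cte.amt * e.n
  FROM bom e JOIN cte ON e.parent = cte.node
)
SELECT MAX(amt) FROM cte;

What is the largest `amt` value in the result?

15

Base: (Nut, amt=1).
Iteration 1: components of {Nut} -> Base = 1*3 = 3.
Iteration 2: components of {Base} -> Gear = 3*4 = 12, Hub = 3*5 = 15.
Iteration 3: no further components; recursion stops.
amt values: 1, 3, 15, 12; the maximum is 15.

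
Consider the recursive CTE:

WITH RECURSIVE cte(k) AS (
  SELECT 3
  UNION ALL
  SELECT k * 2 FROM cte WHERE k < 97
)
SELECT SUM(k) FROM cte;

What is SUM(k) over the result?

Base: k=3.
Iteration 1: 3 < 97 holds -> k = 3 * 2 = 6.
Iteration 2: 6 < 97 holds -> k = 6 * 2 = 12.
Iteration 3: 12 < 97 holds -> k = 12 * 2 = 24.
Iteration 4: 24 < 97 holds -> k = 24 * 2 = 48.
Iteration 5: 48 < 97 holds -> k = 48 * 2 = 96.
Iteration 6: 96 < 97 holds -> k = 96 * 2 = 192.
Iteration 7: 192 < 97 fails; recursion stops.
SUM(k) = 3 + 6 + 12 + 24 + 48 + 96 + 192 = 381.

381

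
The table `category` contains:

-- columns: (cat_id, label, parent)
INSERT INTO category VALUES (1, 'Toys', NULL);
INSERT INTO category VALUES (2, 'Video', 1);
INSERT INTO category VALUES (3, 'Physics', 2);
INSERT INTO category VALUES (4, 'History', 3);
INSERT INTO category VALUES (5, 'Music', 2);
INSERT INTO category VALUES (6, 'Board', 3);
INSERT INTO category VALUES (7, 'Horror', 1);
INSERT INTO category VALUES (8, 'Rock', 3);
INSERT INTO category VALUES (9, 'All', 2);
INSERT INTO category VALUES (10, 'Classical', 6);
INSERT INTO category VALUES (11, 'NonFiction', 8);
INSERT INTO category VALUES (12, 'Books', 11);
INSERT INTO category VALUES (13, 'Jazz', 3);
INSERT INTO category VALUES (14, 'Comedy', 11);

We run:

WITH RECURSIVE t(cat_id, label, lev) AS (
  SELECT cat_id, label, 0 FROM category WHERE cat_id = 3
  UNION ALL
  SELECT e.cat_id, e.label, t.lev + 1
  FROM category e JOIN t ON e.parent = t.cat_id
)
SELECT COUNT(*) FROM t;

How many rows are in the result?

Base: cat_id=3 (Physics) at lev 0.
Iteration 1: rows with parent in {3} -> History (id 4, lev 1), Board (id 6, lev 1), Rock (id 8, lev 1), Jazz (id 13, lev 1).
Iteration 2: rows with parent in {4,6,8,13} -> Classical (id 10, lev 2), NonFiction (id 11, lev 2).
Iteration 3: rows with parent in {10,11} -> Books (id 12, lev 3), Comedy (id 14, lev 3).
Iteration 4: no rows with parent in {12,14}; recursion stops.
Total rows emitted: 9.

9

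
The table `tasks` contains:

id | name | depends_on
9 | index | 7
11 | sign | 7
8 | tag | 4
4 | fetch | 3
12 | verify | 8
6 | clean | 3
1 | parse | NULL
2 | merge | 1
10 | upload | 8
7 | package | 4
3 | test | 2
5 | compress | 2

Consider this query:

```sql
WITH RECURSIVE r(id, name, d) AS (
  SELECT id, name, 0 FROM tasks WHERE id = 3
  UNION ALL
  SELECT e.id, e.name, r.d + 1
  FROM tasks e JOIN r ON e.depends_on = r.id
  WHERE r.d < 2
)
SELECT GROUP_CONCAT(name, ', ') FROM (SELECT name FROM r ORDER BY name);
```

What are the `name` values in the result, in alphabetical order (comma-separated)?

clean, fetch, package, tag, test

Base: id=3 (test) at d 0.
Iteration 1: rows with depends_on in {3} -> fetch (id 4, d 1), clean (id 6, d 1).
Iteration 2: rows with depends_on in {4,6} -> package (id 7, d 2), tag (id 8, d 2).
Iteration 3: d < 2 fails for all current rows; recursion stops.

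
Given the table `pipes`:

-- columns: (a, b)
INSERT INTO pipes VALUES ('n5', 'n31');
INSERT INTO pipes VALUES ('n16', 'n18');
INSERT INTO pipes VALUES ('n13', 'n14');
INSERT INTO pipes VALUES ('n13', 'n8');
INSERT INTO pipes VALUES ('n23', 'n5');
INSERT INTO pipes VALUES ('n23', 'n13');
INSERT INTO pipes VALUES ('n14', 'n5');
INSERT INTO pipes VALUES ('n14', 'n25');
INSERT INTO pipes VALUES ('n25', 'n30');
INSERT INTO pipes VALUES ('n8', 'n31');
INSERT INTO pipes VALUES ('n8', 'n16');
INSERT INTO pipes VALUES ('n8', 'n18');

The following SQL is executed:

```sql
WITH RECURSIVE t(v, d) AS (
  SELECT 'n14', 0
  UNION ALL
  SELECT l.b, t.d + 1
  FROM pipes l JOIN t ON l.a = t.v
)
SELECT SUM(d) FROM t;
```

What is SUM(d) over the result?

6

Base: (n14, d=0).
Iteration 1: edges from {n14} -> (n25, d=1), (n5, d=1).
Iteration 2: edges from {n25,n5} -> (n30, d=2), (n31, d=2).
Iteration 3: no outgoing edges from {n30,n31}; recursion stops.
SUM(d) = 0 + 1 + 1 + 2 + 2 = 6.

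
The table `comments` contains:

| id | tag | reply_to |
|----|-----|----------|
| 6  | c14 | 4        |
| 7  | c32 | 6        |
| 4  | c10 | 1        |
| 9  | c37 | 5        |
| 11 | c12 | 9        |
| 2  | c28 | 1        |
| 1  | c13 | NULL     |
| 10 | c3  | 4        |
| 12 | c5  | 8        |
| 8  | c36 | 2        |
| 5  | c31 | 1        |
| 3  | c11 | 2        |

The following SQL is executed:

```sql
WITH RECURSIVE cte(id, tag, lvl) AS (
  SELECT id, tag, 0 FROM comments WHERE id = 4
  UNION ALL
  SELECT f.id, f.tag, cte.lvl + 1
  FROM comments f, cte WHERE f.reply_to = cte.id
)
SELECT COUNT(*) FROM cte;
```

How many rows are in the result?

Base: id=4 (c10) at lvl 0.
Iteration 1: rows with reply_to in {4} -> c14 (id 6, lvl 1), c3 (id 10, lvl 1).
Iteration 2: rows with reply_to in {6,10} -> c32 (id 7, lvl 2).
Iteration 3: no rows with reply_to in {7}; recursion stops.
Total rows emitted: 4.

4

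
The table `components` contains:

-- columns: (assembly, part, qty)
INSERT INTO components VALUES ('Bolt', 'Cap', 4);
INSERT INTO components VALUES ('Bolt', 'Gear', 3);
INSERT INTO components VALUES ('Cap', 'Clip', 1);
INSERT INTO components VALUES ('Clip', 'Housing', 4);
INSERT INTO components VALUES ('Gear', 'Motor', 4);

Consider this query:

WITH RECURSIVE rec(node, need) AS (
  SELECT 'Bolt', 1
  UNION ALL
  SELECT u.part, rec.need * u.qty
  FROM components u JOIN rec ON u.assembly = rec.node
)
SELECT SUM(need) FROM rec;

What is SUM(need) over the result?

40

Base: (Bolt, need=1).
Iteration 1: components of {Bolt} -> Cap = 1*4 = 4, Gear = 1*3 = 3.
Iteration 2: components of {Cap,Gear} -> Clip = 4*1 = 4, Motor = 3*4 = 12.
Iteration 3: components of {Clip,Motor} -> Housing = 4*4 = 16.
Iteration 4: no further components; recursion stops.
SUM(need) = 1 + 4 + 3 + 4 + 12 + 16 = 40.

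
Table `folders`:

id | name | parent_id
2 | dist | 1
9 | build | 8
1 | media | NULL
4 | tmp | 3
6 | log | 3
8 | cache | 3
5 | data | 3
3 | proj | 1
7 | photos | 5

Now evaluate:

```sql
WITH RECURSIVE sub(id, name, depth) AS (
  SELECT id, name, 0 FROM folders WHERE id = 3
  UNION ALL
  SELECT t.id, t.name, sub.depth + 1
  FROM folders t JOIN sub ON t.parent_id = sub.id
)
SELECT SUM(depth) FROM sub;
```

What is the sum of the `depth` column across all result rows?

Base: id=3 (proj) at depth 0.
Iteration 1: rows with parent_id in {3} -> tmp (id 4, depth 1), data (id 5, depth 1), log (id 6, depth 1), cache (id 8, depth 1).
Iteration 2: rows with parent_id in {4,5,6,8} -> photos (id 7, depth 2), build (id 9, depth 2).
Iteration 3: no rows with parent_id in {7,9}; recursion stops.
SUM(depth) = 0 + 1 + 1 + 1 + 1 + 2 + 2 = 8.

8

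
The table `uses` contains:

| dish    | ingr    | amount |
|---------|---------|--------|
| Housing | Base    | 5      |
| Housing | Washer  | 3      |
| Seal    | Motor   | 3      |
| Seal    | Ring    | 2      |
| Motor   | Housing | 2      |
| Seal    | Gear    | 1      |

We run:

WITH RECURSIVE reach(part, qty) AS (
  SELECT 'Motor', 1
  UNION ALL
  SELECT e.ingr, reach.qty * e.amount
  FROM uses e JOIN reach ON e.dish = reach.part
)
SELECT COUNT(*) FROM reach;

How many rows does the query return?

4

Base: (Motor, qty=1).
Iteration 1: components of {Motor} -> Housing = 1*2 = 2.
Iteration 2: components of {Housing} -> Base = 2*5 = 10, Washer = 2*3 = 6.
Iteration 3: no further components; recursion stops.
Total rows emitted: 4.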